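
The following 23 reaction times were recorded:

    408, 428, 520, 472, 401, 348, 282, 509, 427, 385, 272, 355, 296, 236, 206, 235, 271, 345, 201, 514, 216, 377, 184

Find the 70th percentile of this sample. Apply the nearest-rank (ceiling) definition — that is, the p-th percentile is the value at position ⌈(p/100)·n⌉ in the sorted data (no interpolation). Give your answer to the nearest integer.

408

Sorted: 184, 201, 206, 216, 235, 236, 271, 272, 282, 296, 345, 348, 355, 377, 385, 401, 408, 427, 428, 472, 509, 514, 520.
n = 23.
Position = ⌈70/100 · 23⌉ = ⌈16.1⌉ = 17.
The value at rank 17 is 408.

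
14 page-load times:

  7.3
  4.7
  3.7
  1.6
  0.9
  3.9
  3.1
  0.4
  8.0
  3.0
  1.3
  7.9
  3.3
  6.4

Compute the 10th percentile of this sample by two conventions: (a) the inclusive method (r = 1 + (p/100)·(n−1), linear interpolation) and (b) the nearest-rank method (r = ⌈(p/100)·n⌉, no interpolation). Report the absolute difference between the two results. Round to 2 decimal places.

Sorted: 0.4, 0.9, 1.3, 1.6, 3.0, 3.1, 3.3, 3.7, 3.9, 4.7, 6.4, 7.3, 7.9, 8.0.
n = 14.
(a) r = 2.3; between ranks 2 (0.9) and 3 (1.3): 1.02.
(b) the nearest-rank method: rank 2 → 0.9.
|1.02 − 0.9| = 0.12.

0.12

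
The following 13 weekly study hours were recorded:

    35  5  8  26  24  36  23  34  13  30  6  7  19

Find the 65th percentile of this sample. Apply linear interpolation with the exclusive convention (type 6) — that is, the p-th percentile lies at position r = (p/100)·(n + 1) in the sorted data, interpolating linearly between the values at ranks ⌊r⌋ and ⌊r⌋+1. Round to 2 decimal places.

Sorted: 5, 6, 7, 8, 13, 19, 23, 24, 26, 30, 34, 35, 36.
n = 13.
r = (65/100)·(13 + 1) = 9.1.
Rank 9 is 26 and rank 10 is 30.
Interpolate: 26 + 0.1·(30 − 26) = 26 + 0.1·4 = 26.4.

26.40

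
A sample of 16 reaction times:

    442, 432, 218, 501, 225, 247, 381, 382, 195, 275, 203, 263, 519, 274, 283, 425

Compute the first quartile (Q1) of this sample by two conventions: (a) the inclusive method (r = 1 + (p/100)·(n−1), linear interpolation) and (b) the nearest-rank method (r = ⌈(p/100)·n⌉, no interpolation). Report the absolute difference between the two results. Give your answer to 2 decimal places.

16.50

Sorted: 195, 203, 218, 225, 247, 263, 274, 275, 283, 381, 382, 425, 432, 442, 501, 519.
n = 16.
(a) r = 4.75; between ranks 4 (225) and 5 (247): 241.5.
(b) the nearest-rank method: rank 4 → 225.
|241.5 − 225| = 16.5.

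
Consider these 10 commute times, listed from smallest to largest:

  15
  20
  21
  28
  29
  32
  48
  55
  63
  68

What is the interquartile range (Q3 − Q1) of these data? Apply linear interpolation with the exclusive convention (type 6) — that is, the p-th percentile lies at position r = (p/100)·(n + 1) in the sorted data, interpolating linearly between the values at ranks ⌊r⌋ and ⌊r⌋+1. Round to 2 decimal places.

36.25

n = 10.
P25: r = 2.75; ranks 2–3 are 20, 21; interpolating gives 20.75.
P75: r = 8.25; ranks 8–9 are 55, 63; interpolating gives 57.
Difference: 57 − 20.75 = 36.25.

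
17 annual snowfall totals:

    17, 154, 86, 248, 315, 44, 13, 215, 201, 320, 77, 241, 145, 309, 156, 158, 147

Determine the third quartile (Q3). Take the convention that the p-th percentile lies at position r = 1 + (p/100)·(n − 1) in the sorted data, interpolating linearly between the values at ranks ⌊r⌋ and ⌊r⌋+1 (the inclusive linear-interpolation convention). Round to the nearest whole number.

241

Sorted: 13, 17, 44, 77, 86, 145, 147, 154, 156, 158, 201, 215, 241, 248, 309, 315, 320.
n = 17.
r = 1 + (75/100)·(17 − 1) = 1 + 12 = 13.
r is an integer, so P75 is the value at rank 13: 241.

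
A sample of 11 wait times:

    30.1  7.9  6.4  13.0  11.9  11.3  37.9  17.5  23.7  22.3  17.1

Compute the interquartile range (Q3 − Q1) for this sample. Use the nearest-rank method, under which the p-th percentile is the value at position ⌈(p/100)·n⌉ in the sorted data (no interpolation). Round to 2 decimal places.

Sorted: 6.4, 7.9, 11.3, 11.9, 13.0, 17.1, 17.5, 22.3, 23.7, 30.1, 37.9.
n = 11.
P25: rank ⌈25/100·11⌉ = 3 → 11.3.
P75: rank ⌈75/100·11⌉ = 9 → 23.7.
Difference: 23.7 − 11.3 = 12.4.

12.40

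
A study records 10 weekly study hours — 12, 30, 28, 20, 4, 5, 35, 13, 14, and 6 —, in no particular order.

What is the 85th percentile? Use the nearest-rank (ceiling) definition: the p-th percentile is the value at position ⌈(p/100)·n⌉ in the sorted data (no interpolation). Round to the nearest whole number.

30

Sorted: 4, 5, 6, 12, 13, 14, 20, 28, 30, 35.
n = 10.
Position = ⌈85/100 · 10⌉ = ⌈8.5⌉ = 9.
The value at rank 9 is 30.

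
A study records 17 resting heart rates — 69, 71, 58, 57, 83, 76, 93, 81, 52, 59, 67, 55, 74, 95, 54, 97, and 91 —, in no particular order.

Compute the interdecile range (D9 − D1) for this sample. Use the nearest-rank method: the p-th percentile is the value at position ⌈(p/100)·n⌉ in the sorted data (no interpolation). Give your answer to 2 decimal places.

41.00

Sorted: 52, 54, 55, 57, 58, 59, 67, 69, 71, 74, 76, 81, 83, 91, 93, 95, 97.
n = 17.
P10: rank ⌈10/100·17⌉ = 2 → 54.
P90: rank ⌈90/100·17⌉ = 16 → 95.
Difference: 95 − 54 = 41.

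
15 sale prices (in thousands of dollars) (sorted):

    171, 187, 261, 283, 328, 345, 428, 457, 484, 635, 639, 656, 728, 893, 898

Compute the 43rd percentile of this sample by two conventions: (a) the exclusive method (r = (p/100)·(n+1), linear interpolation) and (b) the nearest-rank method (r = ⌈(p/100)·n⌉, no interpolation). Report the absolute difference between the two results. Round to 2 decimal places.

n = 15.
(a) r = 6.88; between ranks 6 (345) and 7 (428): 418.04.
(b) the nearest-rank method: rank 7 → 428.
|418.04 − 428| = 9.96.

9.96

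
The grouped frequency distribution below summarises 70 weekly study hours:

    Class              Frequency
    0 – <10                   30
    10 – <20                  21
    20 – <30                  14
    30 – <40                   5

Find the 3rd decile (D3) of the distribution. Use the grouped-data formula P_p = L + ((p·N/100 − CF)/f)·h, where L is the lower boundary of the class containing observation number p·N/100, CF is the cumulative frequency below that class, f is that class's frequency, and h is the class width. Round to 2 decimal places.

7.00

N = 70; target position k = 30/100 · 70 = 21.
Cumulative frequencies: 30, 51, 65, 70.
Observation 21 falls in the class 0 – <10.
L = 0, CF = 0, f = 30, h = 10.
P30 = 0 + ((21 − 0)/30)·10 = 0 + 7 = 7.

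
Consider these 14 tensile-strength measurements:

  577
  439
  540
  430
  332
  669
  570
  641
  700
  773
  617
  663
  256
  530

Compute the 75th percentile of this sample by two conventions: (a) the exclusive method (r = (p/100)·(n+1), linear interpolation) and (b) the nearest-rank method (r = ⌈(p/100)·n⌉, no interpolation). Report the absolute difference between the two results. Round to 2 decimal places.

Sorted: 256, 332, 430, 439, 530, 540, 570, 577, 617, 641, 663, 669, 700, 773.
n = 14.
(a) r = 11.25; between ranks 11 (663) and 12 (669): 664.5.
(b) the nearest-rank method: rank 11 → 663.
|664.5 − 663| = 1.5.

1.50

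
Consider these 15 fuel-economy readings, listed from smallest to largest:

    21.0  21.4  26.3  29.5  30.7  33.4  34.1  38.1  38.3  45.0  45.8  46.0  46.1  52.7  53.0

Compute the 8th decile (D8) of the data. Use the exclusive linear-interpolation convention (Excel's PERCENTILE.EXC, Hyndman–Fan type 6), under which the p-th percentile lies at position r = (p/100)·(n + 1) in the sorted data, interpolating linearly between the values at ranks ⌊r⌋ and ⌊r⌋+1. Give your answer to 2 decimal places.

n = 15.
r = (80/100)·(15 + 1) = 12.8.
Rank 12 is 46.0 and rank 13 is 46.1.
Interpolate: 46.0 + 0.8·(46.1 − 46.0) = 46.0 + 0.8·0.1 = 46.08.

46.08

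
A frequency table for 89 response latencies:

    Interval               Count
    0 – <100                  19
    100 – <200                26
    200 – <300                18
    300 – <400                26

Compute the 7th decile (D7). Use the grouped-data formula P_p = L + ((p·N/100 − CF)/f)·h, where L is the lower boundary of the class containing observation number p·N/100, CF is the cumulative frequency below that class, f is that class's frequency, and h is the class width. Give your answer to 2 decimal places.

N = 89; target position k = 70/100 · 89 = 62.3.
Cumulative frequencies: 19, 45, 63, 89.
Observation 62.3 falls in the class 200 – <300.
L = 200, CF = 45, f = 18, h = 100.
P70 = 200 + ((62.3 − 45)/18)·100 = 200 + 96.1111 = 296.111.

296.11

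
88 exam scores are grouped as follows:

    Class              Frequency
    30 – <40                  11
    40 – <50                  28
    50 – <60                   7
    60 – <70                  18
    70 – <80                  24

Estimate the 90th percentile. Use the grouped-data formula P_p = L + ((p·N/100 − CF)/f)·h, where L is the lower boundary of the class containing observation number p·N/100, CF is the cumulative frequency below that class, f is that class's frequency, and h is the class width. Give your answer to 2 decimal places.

N = 88; target position k = 90/100 · 88 = 79.2.
Cumulative frequencies: 11, 39, 46, 64, 88.
Observation 79.2 falls in the class 70 – <80.
L = 70, CF = 64, f = 24, h = 10.
P90 = 70 + ((79.2 − 64)/24)·10 = 70 + 6.33333 = 76.3333.

76.33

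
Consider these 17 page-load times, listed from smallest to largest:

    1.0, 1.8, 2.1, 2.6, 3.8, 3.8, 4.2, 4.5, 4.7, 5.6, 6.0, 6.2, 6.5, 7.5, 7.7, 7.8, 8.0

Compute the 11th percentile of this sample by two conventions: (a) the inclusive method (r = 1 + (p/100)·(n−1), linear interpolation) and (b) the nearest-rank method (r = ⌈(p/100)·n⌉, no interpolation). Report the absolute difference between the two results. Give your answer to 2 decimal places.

0.23

n = 17.
(a) r = 2.76; between ranks 2 (1.8) and 3 (2.1): 2.028.
(b) the nearest-rank method: rank 2 → 1.8.
|2.028 − 1.8| = 0.228.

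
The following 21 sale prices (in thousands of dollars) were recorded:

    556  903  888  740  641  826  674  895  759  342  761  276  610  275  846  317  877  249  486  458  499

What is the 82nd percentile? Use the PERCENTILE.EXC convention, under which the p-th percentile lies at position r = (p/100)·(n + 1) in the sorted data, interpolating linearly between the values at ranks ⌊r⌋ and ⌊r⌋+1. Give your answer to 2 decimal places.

877.44

Sorted: 249, 275, 276, 317, 342, 458, 486, 499, 556, 610, 641, 674, 740, 759, 761, 826, 846, 877, 888, 895, 903.
n = 21.
r = (82/100)·(21 + 1) = 18.04.
Rank 18 is 877 and rank 19 is 888.
Interpolate: 877 + 0.04·(888 − 877) = 877 + 0.04·11 = 877.44.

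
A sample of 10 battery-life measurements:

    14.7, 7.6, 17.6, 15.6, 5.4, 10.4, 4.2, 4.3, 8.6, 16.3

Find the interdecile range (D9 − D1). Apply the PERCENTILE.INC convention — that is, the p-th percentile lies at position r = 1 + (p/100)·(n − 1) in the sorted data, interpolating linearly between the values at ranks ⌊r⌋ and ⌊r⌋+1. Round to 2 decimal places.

Sorted: 4.2, 4.3, 5.4, 7.6, 8.6, 10.4, 14.7, 15.6, 16.3, 17.6.
n = 10.
P10: r = 1.9; ranks 1–2 are 4.2, 4.3; interpolating gives 4.29.
P90: r = 9.1; ranks 9–10 are 16.3, 17.6; interpolating gives 16.43.
Difference: 16.43 − 4.29 = 12.14.

12.14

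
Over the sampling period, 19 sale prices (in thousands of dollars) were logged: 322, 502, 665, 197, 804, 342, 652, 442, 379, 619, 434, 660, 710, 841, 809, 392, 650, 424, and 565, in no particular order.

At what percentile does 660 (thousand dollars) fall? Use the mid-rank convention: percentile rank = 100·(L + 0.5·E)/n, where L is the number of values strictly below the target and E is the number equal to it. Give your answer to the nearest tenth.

71.1

Sorted: 197, 322, 342, 379, 392, 424, 434, 442, 502, 565, 619, 650, 652, 660, 665, 710, 804, 809, 841.
Count below 660: L = 13; count equal: E = 1; n = 19.
Percentile rank = 100·(13 + 0.5·1)/19 = 100·13.5/19 = 71.05.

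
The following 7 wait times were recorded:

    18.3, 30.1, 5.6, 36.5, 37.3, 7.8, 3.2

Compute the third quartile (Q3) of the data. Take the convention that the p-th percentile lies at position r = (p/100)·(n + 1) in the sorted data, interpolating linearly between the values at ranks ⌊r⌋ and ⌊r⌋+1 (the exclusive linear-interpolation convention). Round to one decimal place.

36.5

Sorted: 3.2, 5.6, 7.8, 18.3, 30.1, 36.5, 37.3.
n = 7.
r = (75/100)·(7 + 1) = 6.
r is an integer, so P75 is the value at rank 6: 36.5.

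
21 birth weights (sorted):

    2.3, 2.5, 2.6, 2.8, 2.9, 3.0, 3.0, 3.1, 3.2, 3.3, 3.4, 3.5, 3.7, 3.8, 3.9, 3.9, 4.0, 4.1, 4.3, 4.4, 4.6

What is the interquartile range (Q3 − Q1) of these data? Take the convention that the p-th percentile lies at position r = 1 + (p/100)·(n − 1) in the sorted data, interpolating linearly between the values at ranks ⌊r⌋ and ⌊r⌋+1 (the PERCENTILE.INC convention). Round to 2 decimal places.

0.90

n = 21.
P25: r = 6 (integer) → 3.
P75: r = 16 (integer) → 3.9.
Difference: 3.9 − 3 = 0.9.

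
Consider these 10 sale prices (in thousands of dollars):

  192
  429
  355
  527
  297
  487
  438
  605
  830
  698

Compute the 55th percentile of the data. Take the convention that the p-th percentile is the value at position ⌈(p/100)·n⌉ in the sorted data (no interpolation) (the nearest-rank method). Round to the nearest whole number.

487

Sorted: 192, 297, 355, 429, 438, 487, 527, 605, 698, 830.
n = 10.
Position = ⌈55/100 · 10⌉ = ⌈5.5⌉ = 6.
The value at rank 6 is 487.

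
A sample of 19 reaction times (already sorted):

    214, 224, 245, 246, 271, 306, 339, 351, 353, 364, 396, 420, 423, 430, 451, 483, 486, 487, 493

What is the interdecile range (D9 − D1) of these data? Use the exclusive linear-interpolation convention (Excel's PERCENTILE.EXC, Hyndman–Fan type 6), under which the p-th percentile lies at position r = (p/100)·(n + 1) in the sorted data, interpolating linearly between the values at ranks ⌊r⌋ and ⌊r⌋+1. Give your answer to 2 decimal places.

263.00

n = 19.
P10: r = 2 (integer) → 224.
P90: r = 18 (integer) → 487.
Difference: 487 − 224 = 263.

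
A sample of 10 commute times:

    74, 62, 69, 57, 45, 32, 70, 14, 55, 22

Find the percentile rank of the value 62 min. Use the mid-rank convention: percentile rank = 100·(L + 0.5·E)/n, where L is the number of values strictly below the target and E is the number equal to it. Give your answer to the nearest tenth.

65.0

Sorted: 14, 22, 32, 45, 55, 57, 62, 69, 70, 74.
Count below 62: L = 6; count equal: E = 1; n = 10.
Percentile rank = 100·(6 + 0.5·1)/10 = 100·6.5/10 = 65.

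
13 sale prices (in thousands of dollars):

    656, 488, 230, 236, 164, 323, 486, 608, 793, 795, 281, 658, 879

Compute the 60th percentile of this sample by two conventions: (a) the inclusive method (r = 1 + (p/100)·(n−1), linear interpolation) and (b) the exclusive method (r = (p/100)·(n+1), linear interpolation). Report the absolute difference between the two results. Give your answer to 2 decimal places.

9.60

Sorted: 164, 230, 236, 281, 323, 486, 488, 608, 656, 658, 793, 795, 879.
n = 13.
(a) r = 8.2; between ranks 8 (608) and 9 (656): 617.6.
(b) r = 8.4; between ranks 8 (608) and 9 (656): 627.2.
|617.6 − 627.2| = 9.6.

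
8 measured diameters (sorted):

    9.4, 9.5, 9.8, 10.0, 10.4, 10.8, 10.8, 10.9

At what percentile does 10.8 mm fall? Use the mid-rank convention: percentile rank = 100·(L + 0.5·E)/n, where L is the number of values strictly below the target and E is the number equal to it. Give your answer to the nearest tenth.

75.0

Count below 10.8: L = 5; count equal: E = 2; n = 8.
Percentile rank = 100·(5 + 0.5·2)/8 = 100·6/8 = 75.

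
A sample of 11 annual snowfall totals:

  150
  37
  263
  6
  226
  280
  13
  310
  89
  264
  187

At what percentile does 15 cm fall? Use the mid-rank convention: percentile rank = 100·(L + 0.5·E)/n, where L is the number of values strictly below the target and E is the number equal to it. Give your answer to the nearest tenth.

Sorted: 6, 13, 37, 89, 150, 187, 226, 263, 264, 280, 310.
Count below 15: L = 2; count equal: E = 0; n = 11.
Percentile rank = 100·(2 + 0.5·0)/11 = 100·2/11 = 18.18.

18.2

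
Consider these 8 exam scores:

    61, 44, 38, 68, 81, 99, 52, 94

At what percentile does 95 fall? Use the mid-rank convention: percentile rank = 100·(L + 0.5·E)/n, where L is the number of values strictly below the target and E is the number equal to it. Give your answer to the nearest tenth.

87.5

Sorted: 38, 44, 52, 61, 68, 81, 94, 99.
Count below 95: L = 7; count equal: E = 0; n = 8.
Percentile rank = 100·(7 + 0.5·0)/8 = 100·7/8 = 87.5.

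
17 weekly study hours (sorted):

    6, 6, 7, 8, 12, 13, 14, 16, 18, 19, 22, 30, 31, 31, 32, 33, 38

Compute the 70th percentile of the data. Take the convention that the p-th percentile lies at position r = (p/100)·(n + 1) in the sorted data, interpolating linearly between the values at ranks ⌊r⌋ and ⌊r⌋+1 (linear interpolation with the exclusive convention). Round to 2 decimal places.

30.60

n = 17.
r = (70/100)·(17 + 1) = 12.6.
Rank 12 is 30 and rank 13 is 31.
Interpolate: 30 + 0.6·(31 − 30) = 30 + 0.6·1 = 30.6.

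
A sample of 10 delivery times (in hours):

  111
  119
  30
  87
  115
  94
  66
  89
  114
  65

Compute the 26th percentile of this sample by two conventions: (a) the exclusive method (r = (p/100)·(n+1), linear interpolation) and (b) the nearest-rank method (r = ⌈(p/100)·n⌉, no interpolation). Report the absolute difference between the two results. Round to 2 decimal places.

Sorted: 30, 65, 66, 87, 89, 94, 111, 114, 115, 119.
n = 10.
(a) r = 2.86; between ranks 2 (65) and 3 (66): 65.86.
(b) the nearest-rank method: rank 3 → 66.
|65.86 − 66| = 0.14.

0.14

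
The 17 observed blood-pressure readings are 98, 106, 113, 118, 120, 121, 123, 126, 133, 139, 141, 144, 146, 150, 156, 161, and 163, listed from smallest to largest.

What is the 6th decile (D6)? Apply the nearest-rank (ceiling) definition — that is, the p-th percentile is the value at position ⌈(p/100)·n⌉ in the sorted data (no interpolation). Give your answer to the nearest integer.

n = 17.
Position = ⌈60/100 · 17⌉ = ⌈10.2⌉ = 11.
The value at rank 11 is 141.

141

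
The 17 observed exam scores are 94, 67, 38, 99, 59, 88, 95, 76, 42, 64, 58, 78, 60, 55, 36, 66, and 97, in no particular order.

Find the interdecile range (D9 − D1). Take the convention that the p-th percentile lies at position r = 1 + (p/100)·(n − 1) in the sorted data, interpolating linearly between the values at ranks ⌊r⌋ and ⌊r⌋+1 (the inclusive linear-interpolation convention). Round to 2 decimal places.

55.40

Sorted: 36, 38, 42, 55, 58, 59, 60, 64, 66, 67, 76, 78, 88, 94, 95, 97, 99.
n = 17.
P10: r = 2.6; ranks 2–3 are 38, 42; interpolating gives 40.4.
P90: r = 15.4; ranks 15–16 are 95, 97; interpolating gives 95.8.
Difference: 95.8 − 40.4 = 55.4.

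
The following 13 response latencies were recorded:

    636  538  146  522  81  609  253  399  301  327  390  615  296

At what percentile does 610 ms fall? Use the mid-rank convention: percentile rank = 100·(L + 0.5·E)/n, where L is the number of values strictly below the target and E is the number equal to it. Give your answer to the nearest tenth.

Sorted: 81, 146, 253, 296, 301, 327, 390, 399, 522, 538, 609, 615, 636.
Count below 610: L = 11; count equal: E = 0; n = 13.
Percentile rank = 100·(11 + 0.5·0)/13 = 100·11/13 = 84.62.

84.6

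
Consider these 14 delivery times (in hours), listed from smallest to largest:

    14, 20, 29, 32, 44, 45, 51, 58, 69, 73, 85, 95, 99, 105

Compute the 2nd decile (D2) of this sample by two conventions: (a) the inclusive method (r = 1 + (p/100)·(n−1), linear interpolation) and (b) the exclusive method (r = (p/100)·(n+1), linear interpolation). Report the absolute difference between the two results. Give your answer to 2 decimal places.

1.80

n = 14.
(a) r = 3.6; between ranks 3 (29) and 4 (32): 30.8.
(b) r = 3 → value at rank 3 = 29.
|30.8 − 29| = 1.8.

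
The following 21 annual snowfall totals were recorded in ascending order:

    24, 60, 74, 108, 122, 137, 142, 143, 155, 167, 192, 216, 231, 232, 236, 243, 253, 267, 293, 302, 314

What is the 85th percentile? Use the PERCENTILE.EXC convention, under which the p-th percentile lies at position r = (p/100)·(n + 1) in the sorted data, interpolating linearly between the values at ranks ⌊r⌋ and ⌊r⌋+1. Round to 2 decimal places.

n = 21.
r = (85/100)·(21 + 1) = 18.7.
Rank 18 is 267 and rank 19 is 293.
Interpolate: 267 + 0.7·(293 − 267) = 267 + 0.7·26 = 285.2.

285.20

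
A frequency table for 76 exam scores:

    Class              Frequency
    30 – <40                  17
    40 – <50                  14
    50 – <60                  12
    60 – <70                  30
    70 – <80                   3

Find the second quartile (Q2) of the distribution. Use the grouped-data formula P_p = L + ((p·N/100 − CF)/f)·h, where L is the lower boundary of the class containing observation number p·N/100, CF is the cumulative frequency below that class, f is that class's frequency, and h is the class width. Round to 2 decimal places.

55.83

N = 76; target position k = 50/100 · 76 = 38.
Cumulative frequencies: 17, 31, 43, 73, 76.
Observation 38 falls in the class 50 – <60.
L = 50, CF = 31, f = 12, h = 10.
P50 = 50 + ((38 − 31)/12)·10 = 50 + 5.83333 = 55.8333.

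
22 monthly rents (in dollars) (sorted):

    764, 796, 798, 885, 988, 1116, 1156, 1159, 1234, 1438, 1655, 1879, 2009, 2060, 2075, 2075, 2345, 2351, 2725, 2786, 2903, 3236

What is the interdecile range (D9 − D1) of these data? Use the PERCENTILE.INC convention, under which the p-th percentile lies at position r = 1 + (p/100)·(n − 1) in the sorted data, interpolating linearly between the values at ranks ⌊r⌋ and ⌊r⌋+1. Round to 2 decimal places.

n = 22.
P10: r = 3.1; ranks 3–4 are 798, 885; interpolating gives 806.7.
P90: r = 19.9; ranks 19–20 are 2725, 2786; interpolating gives 2779.9.
Difference: 2779.9 − 806.7 = 1973.2.

1973.20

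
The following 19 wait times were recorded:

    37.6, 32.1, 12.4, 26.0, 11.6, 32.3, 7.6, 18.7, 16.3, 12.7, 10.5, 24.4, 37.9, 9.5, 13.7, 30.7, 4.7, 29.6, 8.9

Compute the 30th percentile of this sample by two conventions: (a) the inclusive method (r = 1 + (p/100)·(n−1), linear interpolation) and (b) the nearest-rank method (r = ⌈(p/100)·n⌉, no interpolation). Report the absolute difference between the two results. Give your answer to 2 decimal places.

0.32

Sorted: 4.7, 7.6, 8.9, 9.5, 10.5, 11.6, 12.4, 12.7, 13.7, 16.3, 18.7, 24.4, 26.0, 29.6, 30.7, 32.1, 32.3, 37.6, 37.9.
n = 19.
(a) r = 6.4; between ranks 6 (11.6) and 7 (12.4): 11.92.
(b) the nearest-rank method: rank 6 → 11.6.
|11.92 − 11.6| = 0.32.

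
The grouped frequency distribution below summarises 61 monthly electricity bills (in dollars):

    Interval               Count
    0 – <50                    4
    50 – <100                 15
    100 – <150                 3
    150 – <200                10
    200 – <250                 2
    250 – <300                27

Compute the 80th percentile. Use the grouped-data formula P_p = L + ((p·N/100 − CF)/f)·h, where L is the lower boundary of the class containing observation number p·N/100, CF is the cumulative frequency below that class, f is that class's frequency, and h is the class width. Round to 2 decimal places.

N = 61; target position k = 80/100 · 61 = 48.8.
Cumulative frequencies: 4, 19, 22, 32, 34, 61.
Observation 48.8 falls in the class 250 – <300.
L = 250, CF = 34, f = 27, h = 50.
P80 = 250 + ((48.8 − 34)/27)·50 = 250 + 27.4074 = 277.407.

277.41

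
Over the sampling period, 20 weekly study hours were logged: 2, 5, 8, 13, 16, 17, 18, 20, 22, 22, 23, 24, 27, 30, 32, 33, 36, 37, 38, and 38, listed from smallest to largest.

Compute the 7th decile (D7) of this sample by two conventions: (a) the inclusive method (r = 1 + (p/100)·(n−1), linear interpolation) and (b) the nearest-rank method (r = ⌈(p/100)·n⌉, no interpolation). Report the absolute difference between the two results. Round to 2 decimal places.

0.60

n = 20.
(a) r = 14.3; between ranks 14 (30) and 15 (32): 30.6.
(b) the nearest-rank method: rank 14 → 30.
|30.6 − 30| = 0.6.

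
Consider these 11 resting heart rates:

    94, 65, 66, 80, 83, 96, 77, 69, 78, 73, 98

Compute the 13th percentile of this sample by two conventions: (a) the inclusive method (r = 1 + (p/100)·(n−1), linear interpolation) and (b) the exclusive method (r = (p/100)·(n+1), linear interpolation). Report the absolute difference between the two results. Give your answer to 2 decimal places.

1.34

Sorted: 65, 66, 69, 73, 77, 78, 80, 83, 94, 96, 98.
n = 11.
(a) r = 2.3; between ranks 2 (66) and 3 (69): 66.9.
(b) r = 1.56; between ranks 1 (65) and 2 (66): 65.56.
|66.9 − 65.56| = 1.34.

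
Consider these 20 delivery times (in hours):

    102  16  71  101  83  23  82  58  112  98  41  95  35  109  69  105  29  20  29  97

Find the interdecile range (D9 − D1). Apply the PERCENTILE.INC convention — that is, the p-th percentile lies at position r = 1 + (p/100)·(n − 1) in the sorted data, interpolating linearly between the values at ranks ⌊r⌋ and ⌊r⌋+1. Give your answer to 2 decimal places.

Sorted: 16, 20, 23, 29, 29, 35, 41, 58, 69, 71, 82, 83, 95, 97, 98, 101, 102, 105, 109, 112.
n = 20.
P10: r = 2.9; ranks 2–3 are 20, 23; interpolating gives 22.7.
P90: r = 18.1; ranks 18–19 are 105, 109; interpolating gives 105.4.
Difference: 105.4 − 22.7 = 82.7.

82.70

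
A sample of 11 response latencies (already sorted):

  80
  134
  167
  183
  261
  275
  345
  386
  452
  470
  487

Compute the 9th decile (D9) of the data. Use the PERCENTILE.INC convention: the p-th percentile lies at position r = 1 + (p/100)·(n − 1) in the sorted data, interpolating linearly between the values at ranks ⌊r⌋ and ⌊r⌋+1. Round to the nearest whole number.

n = 11.
r = 1 + (90/100)·(11 − 1) = 1 + 9 = 10.
r is an integer, so P90 is the value at rank 10: 470.

470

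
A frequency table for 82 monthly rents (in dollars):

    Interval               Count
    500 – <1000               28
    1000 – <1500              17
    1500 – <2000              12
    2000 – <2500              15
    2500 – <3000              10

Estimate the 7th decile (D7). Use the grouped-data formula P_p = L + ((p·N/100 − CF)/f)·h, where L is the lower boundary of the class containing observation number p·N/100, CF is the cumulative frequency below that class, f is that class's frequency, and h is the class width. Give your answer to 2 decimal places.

2013.33

N = 82; target position k = 70/100 · 82 = 57.4.
Cumulative frequencies: 28, 45, 57, 72, 82.
Observation 57.4 falls in the class 2000 – <2500.
L = 2000, CF = 57, f = 15, h = 500.
P70 = 2000 + ((57.4 − 57)/15)·500 = 2000 + 13.3333 = 2013.33.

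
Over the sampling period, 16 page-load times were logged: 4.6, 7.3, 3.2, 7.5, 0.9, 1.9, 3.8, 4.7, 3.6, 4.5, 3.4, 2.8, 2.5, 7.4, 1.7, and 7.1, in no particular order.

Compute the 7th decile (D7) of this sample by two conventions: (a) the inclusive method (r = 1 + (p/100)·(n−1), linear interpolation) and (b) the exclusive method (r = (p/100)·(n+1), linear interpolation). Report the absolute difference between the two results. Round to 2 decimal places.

Sorted: 0.9, 1.7, 1.9, 2.5, 2.8, 3.2, 3.4, 3.6, 3.8, 4.5, 4.6, 4.7, 7.1, 7.3, 7.4, 7.5.
n = 16.
(a) r = 11.5; between ranks 11 (4.6) and 12 (4.7): 4.65.
(b) r = 11.9; between ranks 11 (4.6) and 12 (4.7): 4.69.
|4.65 − 4.69| = 0.04.

0.04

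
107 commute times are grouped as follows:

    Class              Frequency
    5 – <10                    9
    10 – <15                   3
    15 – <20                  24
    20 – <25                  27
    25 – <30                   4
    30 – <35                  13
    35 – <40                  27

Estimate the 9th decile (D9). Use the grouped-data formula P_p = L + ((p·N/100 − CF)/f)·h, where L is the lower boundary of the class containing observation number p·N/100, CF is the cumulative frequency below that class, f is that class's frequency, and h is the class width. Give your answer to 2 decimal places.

N = 107; target position k = 90/100 · 107 = 96.3.
Cumulative frequencies: 9, 12, 36, 63, 67, 80, 107.
Observation 96.3 falls in the class 35 – <40.
L = 35, CF = 80, f = 27, h = 5.
P90 = 35 + ((96.3 − 80)/27)·5 = 35 + 3.01852 = 38.0185.

38.02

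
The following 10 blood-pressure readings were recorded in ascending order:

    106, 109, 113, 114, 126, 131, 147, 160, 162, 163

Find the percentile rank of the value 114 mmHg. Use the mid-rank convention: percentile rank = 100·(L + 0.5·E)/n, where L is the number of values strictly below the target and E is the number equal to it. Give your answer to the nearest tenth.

Count below 114: L = 3; count equal: E = 1; n = 10.
Percentile rank = 100·(3 + 0.5·1)/10 = 100·3.5/10 = 35.

35.0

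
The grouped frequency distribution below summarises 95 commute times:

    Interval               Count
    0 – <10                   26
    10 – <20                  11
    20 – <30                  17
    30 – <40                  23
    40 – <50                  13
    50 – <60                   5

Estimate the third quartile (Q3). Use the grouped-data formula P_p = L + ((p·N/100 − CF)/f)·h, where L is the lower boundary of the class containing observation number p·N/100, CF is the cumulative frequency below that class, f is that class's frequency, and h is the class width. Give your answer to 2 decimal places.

N = 95; target position k = 75/100 · 95 = 71.25.
Cumulative frequencies: 26, 37, 54, 77, 90, 95.
Observation 71.25 falls in the class 30 – <40.
L = 30, CF = 54, f = 23, h = 10.
P75 = 30 + ((71.25 − 54)/23)·10 = 30 + 7.5 = 37.5.

37.50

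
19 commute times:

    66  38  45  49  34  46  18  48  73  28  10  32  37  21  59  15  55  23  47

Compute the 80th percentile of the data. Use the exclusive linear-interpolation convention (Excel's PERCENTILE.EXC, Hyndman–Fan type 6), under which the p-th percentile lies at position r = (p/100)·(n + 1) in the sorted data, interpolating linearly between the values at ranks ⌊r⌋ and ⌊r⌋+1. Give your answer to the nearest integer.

Sorted: 10, 15, 18, 21, 23, 28, 32, 34, 37, 38, 45, 46, 47, 48, 49, 55, 59, 66, 73.
n = 19.
r = (80/100)·(19 + 1) = 16.
r is an integer, so P80 is the value at rank 16: 55.

55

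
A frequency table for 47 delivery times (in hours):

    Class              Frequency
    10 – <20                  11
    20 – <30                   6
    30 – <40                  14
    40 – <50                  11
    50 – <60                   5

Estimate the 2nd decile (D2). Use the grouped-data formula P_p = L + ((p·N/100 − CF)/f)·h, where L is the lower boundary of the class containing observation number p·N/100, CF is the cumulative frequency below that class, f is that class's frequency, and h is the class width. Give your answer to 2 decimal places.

18.55

N = 47; target position k = 20/100 · 47 = 9.4.
Cumulative frequencies: 11, 17, 31, 42, 47.
Observation 9.4 falls in the class 10 – <20.
L = 10, CF = 0, f = 11, h = 10.
P20 = 10 + ((9.4 − 0)/11)·10 = 10 + 8.54545 = 18.5455.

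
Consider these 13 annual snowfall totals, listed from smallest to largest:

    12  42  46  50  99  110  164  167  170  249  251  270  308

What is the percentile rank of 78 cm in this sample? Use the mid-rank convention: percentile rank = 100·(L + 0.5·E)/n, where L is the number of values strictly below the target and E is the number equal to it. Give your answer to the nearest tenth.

30.8

Count below 78: L = 4; count equal: E = 0; n = 13.
Percentile rank = 100·(4 + 0.5·0)/13 = 100·4/13 = 30.77.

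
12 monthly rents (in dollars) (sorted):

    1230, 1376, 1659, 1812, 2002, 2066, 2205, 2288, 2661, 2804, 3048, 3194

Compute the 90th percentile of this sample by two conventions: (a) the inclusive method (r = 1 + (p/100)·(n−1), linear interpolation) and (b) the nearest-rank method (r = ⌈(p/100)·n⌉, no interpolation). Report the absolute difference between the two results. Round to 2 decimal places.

24.40

n = 12.
(a) r = 10.9; between ranks 10 (2804) and 11 (3048): 3023.6.
(b) the nearest-rank method: rank 11 → 3048.
|3023.6 − 3048| = 24.4.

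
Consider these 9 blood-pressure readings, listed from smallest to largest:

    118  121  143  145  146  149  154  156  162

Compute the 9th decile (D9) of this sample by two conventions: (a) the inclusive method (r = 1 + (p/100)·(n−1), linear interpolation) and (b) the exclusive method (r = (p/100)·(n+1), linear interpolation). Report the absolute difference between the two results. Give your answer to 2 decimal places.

4.80

n = 9.
(a) r = 8.2; between ranks 8 (156) and 9 (162): 157.2.
(b) r = 9 → value at rank 9 = 162.
|157.2 − 162| = 4.8.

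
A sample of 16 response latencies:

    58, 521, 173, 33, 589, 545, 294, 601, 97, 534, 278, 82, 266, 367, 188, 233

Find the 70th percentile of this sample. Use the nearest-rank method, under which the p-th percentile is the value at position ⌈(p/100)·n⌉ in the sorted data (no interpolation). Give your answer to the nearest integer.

521

Sorted: 33, 58, 82, 97, 173, 188, 233, 266, 278, 294, 367, 521, 534, 545, 589, 601.
n = 16.
Position = ⌈70/100 · 16⌉ = ⌈11.2⌉ = 12.
The value at rank 12 is 521.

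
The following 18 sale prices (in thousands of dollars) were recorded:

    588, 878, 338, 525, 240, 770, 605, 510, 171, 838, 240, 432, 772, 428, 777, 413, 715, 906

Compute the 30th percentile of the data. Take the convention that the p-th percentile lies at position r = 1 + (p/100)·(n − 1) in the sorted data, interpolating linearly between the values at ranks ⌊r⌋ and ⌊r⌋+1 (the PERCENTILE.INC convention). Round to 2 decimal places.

Sorted: 171, 240, 240, 338, 413, 428, 432, 510, 525, 588, 605, 715, 770, 772, 777, 838, 878, 906.
n = 18.
r = 1 + (30/100)·(18 − 1) = 1 + 5.1 = 6.1.
Rank 6 is 428 and rank 7 is 432.
Interpolate: 428 + 0.1·(432 − 428) = 428 + 0.1·4 = 428.4.

428.40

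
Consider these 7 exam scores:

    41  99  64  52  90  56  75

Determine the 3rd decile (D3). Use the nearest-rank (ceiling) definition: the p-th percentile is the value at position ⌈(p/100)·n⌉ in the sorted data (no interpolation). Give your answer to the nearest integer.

56

Sorted: 41, 52, 56, 64, 75, 90, 99.
n = 7.
Position = ⌈30/100 · 7⌉ = ⌈2.1⌉ = 3.
The value at rank 3 is 56.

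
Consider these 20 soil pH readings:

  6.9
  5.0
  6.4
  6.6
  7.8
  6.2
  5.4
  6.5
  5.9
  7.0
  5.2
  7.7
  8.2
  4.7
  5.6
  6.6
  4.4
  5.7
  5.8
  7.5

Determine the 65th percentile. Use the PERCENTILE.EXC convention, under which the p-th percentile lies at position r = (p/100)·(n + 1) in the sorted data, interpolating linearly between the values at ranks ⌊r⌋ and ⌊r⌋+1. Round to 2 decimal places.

6.60

Sorted: 4.4, 4.7, 5.0, 5.2, 5.4, 5.6, 5.7, 5.8, 5.9, 6.2, 6.4, 6.5, 6.6, 6.6, 6.9, 7.0, 7.5, 7.7, 7.8, 8.2.
n = 20.
r = (65/100)·(20 + 1) = 13.65.
Rank 13 is 6.6 and rank 14 is 6.6.
Interpolate: 6.6 + 0.65·(6.6 − 6.6) = 6.6 + 0.65·0 = 6.6.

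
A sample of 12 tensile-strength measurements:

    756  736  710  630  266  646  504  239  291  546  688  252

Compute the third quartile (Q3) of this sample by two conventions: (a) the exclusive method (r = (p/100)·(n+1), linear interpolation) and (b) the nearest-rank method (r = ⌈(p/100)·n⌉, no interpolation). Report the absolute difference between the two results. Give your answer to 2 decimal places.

Sorted: 239, 252, 266, 291, 504, 546, 630, 646, 688, 710, 736, 756.
n = 12.
(a) r = 9.75; between ranks 9 (688) and 10 (710): 704.5.
(b) the nearest-rank method: rank 9 → 688.
|704.5 − 688| = 16.5.

16.50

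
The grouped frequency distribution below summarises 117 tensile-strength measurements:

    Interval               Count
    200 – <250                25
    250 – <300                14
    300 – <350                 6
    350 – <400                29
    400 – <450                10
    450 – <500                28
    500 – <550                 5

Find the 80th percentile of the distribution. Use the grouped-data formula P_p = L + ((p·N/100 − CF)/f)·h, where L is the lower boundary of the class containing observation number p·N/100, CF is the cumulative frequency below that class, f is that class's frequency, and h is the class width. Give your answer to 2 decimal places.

467.14

N = 117; target position k = 80/100 · 117 = 93.6.
Cumulative frequencies: 25, 39, 45, 74, 84, 112, 117.
Observation 93.6 falls in the class 450 – <500.
L = 450, CF = 84, f = 28, h = 50.
P80 = 450 + ((93.6 − 84)/28)·50 = 450 + 17.1429 = 467.143.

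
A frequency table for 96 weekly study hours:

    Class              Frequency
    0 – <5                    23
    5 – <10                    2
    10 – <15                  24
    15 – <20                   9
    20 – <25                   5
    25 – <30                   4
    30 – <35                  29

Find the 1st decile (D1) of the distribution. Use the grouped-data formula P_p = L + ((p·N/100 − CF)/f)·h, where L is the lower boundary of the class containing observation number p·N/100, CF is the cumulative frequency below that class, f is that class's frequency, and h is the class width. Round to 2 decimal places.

N = 96; target position k = 10/100 · 96 = 9.6.
Cumulative frequencies: 23, 25, 49, 58, 63, 67, 96.
Observation 9.6 falls in the class 0 – <5.
L = 0, CF = 0, f = 23, h = 5.
P10 = 0 + ((9.6 − 0)/23)·5 = 0 + 2.08696 = 2.08696.

2.09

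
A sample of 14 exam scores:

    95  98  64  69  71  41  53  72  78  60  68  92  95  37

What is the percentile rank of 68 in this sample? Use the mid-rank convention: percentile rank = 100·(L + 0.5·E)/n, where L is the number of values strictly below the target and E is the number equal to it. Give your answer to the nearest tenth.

39.3

Sorted: 37, 41, 53, 60, 64, 68, 69, 71, 72, 78, 92, 95, 95, 98.
Count below 68: L = 5; count equal: E = 1; n = 14.
Percentile rank = 100·(5 + 0.5·1)/14 = 100·5.5/14 = 39.29.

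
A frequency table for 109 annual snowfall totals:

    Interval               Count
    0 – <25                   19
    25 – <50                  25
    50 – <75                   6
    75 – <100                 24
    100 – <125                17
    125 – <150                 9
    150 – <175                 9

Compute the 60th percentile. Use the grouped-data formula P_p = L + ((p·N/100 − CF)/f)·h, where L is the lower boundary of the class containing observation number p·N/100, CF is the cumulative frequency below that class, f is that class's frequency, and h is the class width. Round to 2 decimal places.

N = 109; target position k = 60/100 · 109 = 65.4.
Cumulative frequencies: 19, 44, 50, 74, 91, 100, 109.
Observation 65.4 falls in the class 75 – <100.
L = 75, CF = 50, f = 24, h = 25.
P60 = 75 + ((65.4 − 50)/24)·25 = 75 + 16.0417 = 91.0417.

91.04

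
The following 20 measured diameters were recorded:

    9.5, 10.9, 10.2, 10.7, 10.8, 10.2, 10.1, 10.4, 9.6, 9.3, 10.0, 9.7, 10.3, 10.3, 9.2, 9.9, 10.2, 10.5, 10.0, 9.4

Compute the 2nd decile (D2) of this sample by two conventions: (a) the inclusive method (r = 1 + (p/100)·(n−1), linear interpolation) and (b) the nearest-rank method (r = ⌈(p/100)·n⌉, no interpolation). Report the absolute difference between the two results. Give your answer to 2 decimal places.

Sorted: 9.2, 9.3, 9.4, 9.5, 9.6, 9.7, 9.9, 10.0, 10.0, 10.1, 10.2, 10.2, 10.2, 10.3, 10.3, 10.4, 10.5, 10.7, 10.8, 10.9.
n = 20.
(a) r = 4.8; between ranks 4 (9.5) and 5 (9.6): 9.58.
(b) the nearest-rank method: rank 4 → 9.5.
|9.58 − 9.5| = 0.08.

0.08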